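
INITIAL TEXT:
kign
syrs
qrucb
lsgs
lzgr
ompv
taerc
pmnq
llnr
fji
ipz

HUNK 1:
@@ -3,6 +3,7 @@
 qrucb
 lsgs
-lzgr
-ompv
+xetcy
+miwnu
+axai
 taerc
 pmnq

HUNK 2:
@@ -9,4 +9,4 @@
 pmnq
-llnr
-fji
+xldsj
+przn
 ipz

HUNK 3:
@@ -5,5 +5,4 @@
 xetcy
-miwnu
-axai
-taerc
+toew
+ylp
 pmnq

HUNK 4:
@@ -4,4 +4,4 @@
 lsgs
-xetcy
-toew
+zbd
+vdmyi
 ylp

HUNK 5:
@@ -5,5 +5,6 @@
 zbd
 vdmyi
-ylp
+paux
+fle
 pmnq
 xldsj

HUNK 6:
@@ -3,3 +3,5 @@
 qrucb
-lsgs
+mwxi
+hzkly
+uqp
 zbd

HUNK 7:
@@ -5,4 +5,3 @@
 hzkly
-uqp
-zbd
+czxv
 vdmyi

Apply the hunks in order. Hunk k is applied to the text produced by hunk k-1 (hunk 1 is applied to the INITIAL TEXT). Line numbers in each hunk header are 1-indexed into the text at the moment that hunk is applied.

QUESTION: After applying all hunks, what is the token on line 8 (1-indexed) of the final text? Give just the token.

Hunk 1: at line 3 remove [lzgr,ompv] add [xetcy,miwnu,axai] -> 12 lines: kign syrs qrucb lsgs xetcy miwnu axai taerc pmnq llnr fji ipz
Hunk 2: at line 9 remove [llnr,fji] add [xldsj,przn] -> 12 lines: kign syrs qrucb lsgs xetcy miwnu axai taerc pmnq xldsj przn ipz
Hunk 3: at line 5 remove [miwnu,axai,taerc] add [toew,ylp] -> 11 lines: kign syrs qrucb lsgs xetcy toew ylp pmnq xldsj przn ipz
Hunk 4: at line 4 remove [xetcy,toew] add [zbd,vdmyi] -> 11 lines: kign syrs qrucb lsgs zbd vdmyi ylp pmnq xldsj przn ipz
Hunk 5: at line 5 remove [ylp] add [paux,fle] -> 12 lines: kign syrs qrucb lsgs zbd vdmyi paux fle pmnq xldsj przn ipz
Hunk 6: at line 3 remove [lsgs] add [mwxi,hzkly,uqp] -> 14 lines: kign syrs qrucb mwxi hzkly uqp zbd vdmyi paux fle pmnq xldsj przn ipz
Hunk 7: at line 5 remove [uqp,zbd] add [czxv] -> 13 lines: kign syrs qrucb mwxi hzkly czxv vdmyi paux fle pmnq xldsj przn ipz
Final line 8: paux

Answer: paux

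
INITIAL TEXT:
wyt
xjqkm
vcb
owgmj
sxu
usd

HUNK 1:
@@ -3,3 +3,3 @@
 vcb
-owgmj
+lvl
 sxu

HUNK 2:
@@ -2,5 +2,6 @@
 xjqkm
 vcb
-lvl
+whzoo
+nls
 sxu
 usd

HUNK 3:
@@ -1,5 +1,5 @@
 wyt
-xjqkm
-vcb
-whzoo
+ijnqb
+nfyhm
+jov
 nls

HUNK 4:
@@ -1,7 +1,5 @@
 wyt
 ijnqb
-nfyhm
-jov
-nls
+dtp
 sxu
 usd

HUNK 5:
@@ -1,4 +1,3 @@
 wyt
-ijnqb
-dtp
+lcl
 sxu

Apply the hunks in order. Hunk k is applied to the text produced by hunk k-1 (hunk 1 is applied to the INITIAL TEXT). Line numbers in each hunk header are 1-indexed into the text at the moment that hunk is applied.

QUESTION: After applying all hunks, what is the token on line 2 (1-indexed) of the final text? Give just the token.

Answer: lcl

Derivation:
Hunk 1: at line 3 remove [owgmj] add [lvl] -> 6 lines: wyt xjqkm vcb lvl sxu usd
Hunk 2: at line 2 remove [lvl] add [whzoo,nls] -> 7 lines: wyt xjqkm vcb whzoo nls sxu usd
Hunk 3: at line 1 remove [xjqkm,vcb,whzoo] add [ijnqb,nfyhm,jov] -> 7 lines: wyt ijnqb nfyhm jov nls sxu usd
Hunk 4: at line 1 remove [nfyhm,jov,nls] add [dtp] -> 5 lines: wyt ijnqb dtp sxu usd
Hunk 5: at line 1 remove [ijnqb,dtp] add [lcl] -> 4 lines: wyt lcl sxu usd
Final line 2: lcl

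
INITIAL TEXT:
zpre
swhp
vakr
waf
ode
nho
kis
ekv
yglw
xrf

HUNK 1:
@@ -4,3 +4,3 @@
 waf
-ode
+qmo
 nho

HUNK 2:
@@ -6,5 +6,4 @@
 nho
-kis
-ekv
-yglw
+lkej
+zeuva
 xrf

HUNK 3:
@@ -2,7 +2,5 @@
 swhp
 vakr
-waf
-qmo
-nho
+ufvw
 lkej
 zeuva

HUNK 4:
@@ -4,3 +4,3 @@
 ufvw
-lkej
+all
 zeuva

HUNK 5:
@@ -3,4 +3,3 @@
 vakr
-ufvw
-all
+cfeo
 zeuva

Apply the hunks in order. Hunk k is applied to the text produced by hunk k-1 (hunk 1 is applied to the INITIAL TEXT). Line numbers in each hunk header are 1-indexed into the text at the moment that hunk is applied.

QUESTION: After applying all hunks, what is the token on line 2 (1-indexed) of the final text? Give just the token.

Answer: swhp

Derivation:
Hunk 1: at line 4 remove [ode] add [qmo] -> 10 lines: zpre swhp vakr waf qmo nho kis ekv yglw xrf
Hunk 2: at line 6 remove [kis,ekv,yglw] add [lkej,zeuva] -> 9 lines: zpre swhp vakr waf qmo nho lkej zeuva xrf
Hunk 3: at line 2 remove [waf,qmo,nho] add [ufvw] -> 7 lines: zpre swhp vakr ufvw lkej zeuva xrf
Hunk 4: at line 4 remove [lkej] add [all] -> 7 lines: zpre swhp vakr ufvw all zeuva xrf
Hunk 5: at line 3 remove [ufvw,all] add [cfeo] -> 6 lines: zpre swhp vakr cfeo zeuva xrf
Final line 2: swhp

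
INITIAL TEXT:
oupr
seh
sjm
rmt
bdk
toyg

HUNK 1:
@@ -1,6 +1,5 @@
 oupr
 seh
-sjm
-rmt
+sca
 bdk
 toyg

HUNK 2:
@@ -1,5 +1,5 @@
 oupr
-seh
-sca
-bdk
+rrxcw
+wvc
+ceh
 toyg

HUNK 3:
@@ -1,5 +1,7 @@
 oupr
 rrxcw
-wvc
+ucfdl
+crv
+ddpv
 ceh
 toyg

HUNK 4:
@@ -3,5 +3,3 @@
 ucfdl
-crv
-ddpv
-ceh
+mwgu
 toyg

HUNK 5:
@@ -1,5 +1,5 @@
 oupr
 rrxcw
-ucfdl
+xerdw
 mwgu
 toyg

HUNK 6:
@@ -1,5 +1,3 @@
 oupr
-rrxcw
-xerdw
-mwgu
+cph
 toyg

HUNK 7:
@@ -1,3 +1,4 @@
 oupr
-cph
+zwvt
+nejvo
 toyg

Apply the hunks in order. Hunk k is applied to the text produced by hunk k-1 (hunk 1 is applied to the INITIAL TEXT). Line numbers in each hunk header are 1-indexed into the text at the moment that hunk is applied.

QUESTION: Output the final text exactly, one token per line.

Hunk 1: at line 1 remove [sjm,rmt] add [sca] -> 5 lines: oupr seh sca bdk toyg
Hunk 2: at line 1 remove [seh,sca,bdk] add [rrxcw,wvc,ceh] -> 5 lines: oupr rrxcw wvc ceh toyg
Hunk 3: at line 1 remove [wvc] add [ucfdl,crv,ddpv] -> 7 lines: oupr rrxcw ucfdl crv ddpv ceh toyg
Hunk 4: at line 3 remove [crv,ddpv,ceh] add [mwgu] -> 5 lines: oupr rrxcw ucfdl mwgu toyg
Hunk 5: at line 1 remove [ucfdl] add [xerdw] -> 5 lines: oupr rrxcw xerdw mwgu toyg
Hunk 6: at line 1 remove [rrxcw,xerdw,mwgu] add [cph] -> 3 lines: oupr cph toyg
Hunk 7: at line 1 remove [cph] add [zwvt,nejvo] -> 4 lines: oupr zwvt nejvo toyg

Answer: oupr
zwvt
nejvo
toyg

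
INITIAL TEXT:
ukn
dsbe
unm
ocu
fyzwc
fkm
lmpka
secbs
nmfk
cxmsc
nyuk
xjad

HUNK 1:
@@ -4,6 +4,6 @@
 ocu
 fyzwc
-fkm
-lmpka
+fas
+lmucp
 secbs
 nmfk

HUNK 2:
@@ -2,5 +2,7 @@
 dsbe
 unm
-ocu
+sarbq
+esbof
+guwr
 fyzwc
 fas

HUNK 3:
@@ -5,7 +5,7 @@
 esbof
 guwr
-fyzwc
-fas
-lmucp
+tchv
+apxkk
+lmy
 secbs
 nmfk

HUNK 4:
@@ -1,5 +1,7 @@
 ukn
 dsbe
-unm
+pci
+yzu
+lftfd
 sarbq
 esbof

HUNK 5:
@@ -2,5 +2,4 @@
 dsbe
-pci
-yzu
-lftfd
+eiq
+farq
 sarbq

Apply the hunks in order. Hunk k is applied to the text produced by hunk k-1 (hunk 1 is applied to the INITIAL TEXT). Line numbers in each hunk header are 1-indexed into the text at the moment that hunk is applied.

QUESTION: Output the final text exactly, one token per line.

Hunk 1: at line 4 remove [fkm,lmpka] add [fas,lmucp] -> 12 lines: ukn dsbe unm ocu fyzwc fas lmucp secbs nmfk cxmsc nyuk xjad
Hunk 2: at line 2 remove [ocu] add [sarbq,esbof,guwr] -> 14 lines: ukn dsbe unm sarbq esbof guwr fyzwc fas lmucp secbs nmfk cxmsc nyuk xjad
Hunk 3: at line 5 remove [fyzwc,fas,lmucp] add [tchv,apxkk,lmy] -> 14 lines: ukn dsbe unm sarbq esbof guwr tchv apxkk lmy secbs nmfk cxmsc nyuk xjad
Hunk 4: at line 1 remove [unm] add [pci,yzu,lftfd] -> 16 lines: ukn dsbe pci yzu lftfd sarbq esbof guwr tchv apxkk lmy secbs nmfk cxmsc nyuk xjad
Hunk 5: at line 2 remove [pci,yzu,lftfd] add [eiq,farq] -> 15 lines: ukn dsbe eiq farq sarbq esbof guwr tchv apxkk lmy secbs nmfk cxmsc nyuk xjad

Answer: ukn
dsbe
eiq
farq
sarbq
esbof
guwr
tchv
apxkk
lmy
secbs
nmfk
cxmsc
nyuk
xjad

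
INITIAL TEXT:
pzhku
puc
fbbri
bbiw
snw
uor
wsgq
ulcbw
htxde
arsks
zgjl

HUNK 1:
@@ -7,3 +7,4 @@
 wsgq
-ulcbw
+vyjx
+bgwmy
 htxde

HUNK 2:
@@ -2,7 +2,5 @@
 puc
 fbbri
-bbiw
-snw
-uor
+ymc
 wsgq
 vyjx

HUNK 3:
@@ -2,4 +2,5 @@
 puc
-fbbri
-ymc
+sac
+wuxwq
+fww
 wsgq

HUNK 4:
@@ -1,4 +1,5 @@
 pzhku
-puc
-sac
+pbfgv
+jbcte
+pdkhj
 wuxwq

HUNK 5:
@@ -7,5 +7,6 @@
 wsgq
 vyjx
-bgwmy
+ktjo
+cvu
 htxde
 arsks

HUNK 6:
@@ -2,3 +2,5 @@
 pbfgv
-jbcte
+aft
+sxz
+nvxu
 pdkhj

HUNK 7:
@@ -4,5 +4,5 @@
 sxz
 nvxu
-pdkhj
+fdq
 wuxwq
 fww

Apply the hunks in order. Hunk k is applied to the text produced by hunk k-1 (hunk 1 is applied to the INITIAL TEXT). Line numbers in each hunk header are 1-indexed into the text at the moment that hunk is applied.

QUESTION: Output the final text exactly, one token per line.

Answer: pzhku
pbfgv
aft
sxz
nvxu
fdq
wuxwq
fww
wsgq
vyjx
ktjo
cvu
htxde
arsks
zgjl

Derivation:
Hunk 1: at line 7 remove [ulcbw] add [vyjx,bgwmy] -> 12 lines: pzhku puc fbbri bbiw snw uor wsgq vyjx bgwmy htxde arsks zgjl
Hunk 2: at line 2 remove [bbiw,snw,uor] add [ymc] -> 10 lines: pzhku puc fbbri ymc wsgq vyjx bgwmy htxde arsks zgjl
Hunk 3: at line 2 remove [fbbri,ymc] add [sac,wuxwq,fww] -> 11 lines: pzhku puc sac wuxwq fww wsgq vyjx bgwmy htxde arsks zgjl
Hunk 4: at line 1 remove [puc,sac] add [pbfgv,jbcte,pdkhj] -> 12 lines: pzhku pbfgv jbcte pdkhj wuxwq fww wsgq vyjx bgwmy htxde arsks zgjl
Hunk 5: at line 7 remove [bgwmy] add [ktjo,cvu] -> 13 lines: pzhku pbfgv jbcte pdkhj wuxwq fww wsgq vyjx ktjo cvu htxde arsks zgjl
Hunk 6: at line 2 remove [jbcte] add [aft,sxz,nvxu] -> 15 lines: pzhku pbfgv aft sxz nvxu pdkhj wuxwq fww wsgq vyjx ktjo cvu htxde arsks zgjl
Hunk 7: at line 4 remove [pdkhj] add [fdq] -> 15 lines: pzhku pbfgv aft sxz nvxu fdq wuxwq fww wsgq vyjx ktjo cvu htxde arsks zgjl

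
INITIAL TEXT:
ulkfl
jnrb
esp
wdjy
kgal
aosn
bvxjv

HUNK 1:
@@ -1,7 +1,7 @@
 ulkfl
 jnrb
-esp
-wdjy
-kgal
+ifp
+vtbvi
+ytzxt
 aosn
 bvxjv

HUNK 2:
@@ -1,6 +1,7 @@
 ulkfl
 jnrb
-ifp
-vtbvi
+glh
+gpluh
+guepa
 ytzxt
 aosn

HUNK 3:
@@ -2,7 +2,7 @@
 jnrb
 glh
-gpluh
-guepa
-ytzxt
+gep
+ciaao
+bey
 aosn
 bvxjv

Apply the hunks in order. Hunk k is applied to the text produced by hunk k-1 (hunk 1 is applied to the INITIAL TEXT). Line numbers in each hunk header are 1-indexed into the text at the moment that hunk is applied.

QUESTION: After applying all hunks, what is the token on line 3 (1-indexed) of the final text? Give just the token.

Hunk 1: at line 1 remove [esp,wdjy,kgal] add [ifp,vtbvi,ytzxt] -> 7 lines: ulkfl jnrb ifp vtbvi ytzxt aosn bvxjv
Hunk 2: at line 1 remove [ifp,vtbvi] add [glh,gpluh,guepa] -> 8 lines: ulkfl jnrb glh gpluh guepa ytzxt aosn bvxjv
Hunk 3: at line 2 remove [gpluh,guepa,ytzxt] add [gep,ciaao,bey] -> 8 lines: ulkfl jnrb glh gep ciaao bey aosn bvxjv
Final line 3: glh

Answer: glh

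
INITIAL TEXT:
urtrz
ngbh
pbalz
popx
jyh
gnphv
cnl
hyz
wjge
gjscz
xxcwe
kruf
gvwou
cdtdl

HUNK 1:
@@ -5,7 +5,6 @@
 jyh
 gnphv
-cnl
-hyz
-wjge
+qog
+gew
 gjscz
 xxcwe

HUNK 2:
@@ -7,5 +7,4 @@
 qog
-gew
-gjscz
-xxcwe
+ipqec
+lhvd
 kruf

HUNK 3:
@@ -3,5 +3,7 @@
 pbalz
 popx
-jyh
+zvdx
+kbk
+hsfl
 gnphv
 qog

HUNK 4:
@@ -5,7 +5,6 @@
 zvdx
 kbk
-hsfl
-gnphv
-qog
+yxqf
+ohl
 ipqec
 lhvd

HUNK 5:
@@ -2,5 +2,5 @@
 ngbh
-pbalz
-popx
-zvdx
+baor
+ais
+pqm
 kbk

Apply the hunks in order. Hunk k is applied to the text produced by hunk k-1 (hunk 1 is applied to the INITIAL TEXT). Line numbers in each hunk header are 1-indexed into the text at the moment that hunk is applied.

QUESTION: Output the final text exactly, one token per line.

Hunk 1: at line 5 remove [cnl,hyz,wjge] add [qog,gew] -> 13 lines: urtrz ngbh pbalz popx jyh gnphv qog gew gjscz xxcwe kruf gvwou cdtdl
Hunk 2: at line 7 remove [gew,gjscz,xxcwe] add [ipqec,lhvd] -> 12 lines: urtrz ngbh pbalz popx jyh gnphv qog ipqec lhvd kruf gvwou cdtdl
Hunk 3: at line 3 remove [jyh] add [zvdx,kbk,hsfl] -> 14 lines: urtrz ngbh pbalz popx zvdx kbk hsfl gnphv qog ipqec lhvd kruf gvwou cdtdl
Hunk 4: at line 5 remove [hsfl,gnphv,qog] add [yxqf,ohl] -> 13 lines: urtrz ngbh pbalz popx zvdx kbk yxqf ohl ipqec lhvd kruf gvwou cdtdl
Hunk 5: at line 2 remove [pbalz,popx,zvdx] add [baor,ais,pqm] -> 13 lines: urtrz ngbh baor ais pqm kbk yxqf ohl ipqec lhvd kruf gvwou cdtdl

Answer: urtrz
ngbh
baor
ais
pqm
kbk
yxqf
ohl
ipqec
lhvd
kruf
gvwou
cdtdl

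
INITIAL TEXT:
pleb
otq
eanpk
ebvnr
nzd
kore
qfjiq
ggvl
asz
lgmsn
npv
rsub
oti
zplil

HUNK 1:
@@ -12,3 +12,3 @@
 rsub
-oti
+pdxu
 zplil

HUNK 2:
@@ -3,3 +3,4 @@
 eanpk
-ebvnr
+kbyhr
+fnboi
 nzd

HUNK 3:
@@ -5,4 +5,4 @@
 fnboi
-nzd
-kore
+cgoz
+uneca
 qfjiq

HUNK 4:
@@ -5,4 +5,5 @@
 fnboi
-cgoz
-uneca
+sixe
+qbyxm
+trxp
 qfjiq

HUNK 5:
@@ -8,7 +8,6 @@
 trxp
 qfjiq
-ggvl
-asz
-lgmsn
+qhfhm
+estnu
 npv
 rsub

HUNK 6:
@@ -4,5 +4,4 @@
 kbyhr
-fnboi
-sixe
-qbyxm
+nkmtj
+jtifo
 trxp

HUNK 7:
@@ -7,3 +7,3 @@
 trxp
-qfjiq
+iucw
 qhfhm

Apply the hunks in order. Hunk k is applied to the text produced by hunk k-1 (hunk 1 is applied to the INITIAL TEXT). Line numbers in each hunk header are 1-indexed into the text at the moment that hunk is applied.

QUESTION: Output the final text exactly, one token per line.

Hunk 1: at line 12 remove [oti] add [pdxu] -> 14 lines: pleb otq eanpk ebvnr nzd kore qfjiq ggvl asz lgmsn npv rsub pdxu zplil
Hunk 2: at line 3 remove [ebvnr] add [kbyhr,fnboi] -> 15 lines: pleb otq eanpk kbyhr fnboi nzd kore qfjiq ggvl asz lgmsn npv rsub pdxu zplil
Hunk 3: at line 5 remove [nzd,kore] add [cgoz,uneca] -> 15 lines: pleb otq eanpk kbyhr fnboi cgoz uneca qfjiq ggvl asz lgmsn npv rsub pdxu zplil
Hunk 4: at line 5 remove [cgoz,uneca] add [sixe,qbyxm,trxp] -> 16 lines: pleb otq eanpk kbyhr fnboi sixe qbyxm trxp qfjiq ggvl asz lgmsn npv rsub pdxu zplil
Hunk 5: at line 8 remove [ggvl,asz,lgmsn] add [qhfhm,estnu] -> 15 lines: pleb otq eanpk kbyhr fnboi sixe qbyxm trxp qfjiq qhfhm estnu npv rsub pdxu zplil
Hunk 6: at line 4 remove [fnboi,sixe,qbyxm] add [nkmtj,jtifo] -> 14 lines: pleb otq eanpk kbyhr nkmtj jtifo trxp qfjiq qhfhm estnu npv rsub pdxu zplil
Hunk 7: at line 7 remove [qfjiq] add [iucw] -> 14 lines: pleb otq eanpk kbyhr nkmtj jtifo trxp iucw qhfhm estnu npv rsub pdxu zplil

Answer: pleb
otq
eanpk
kbyhr
nkmtj
jtifo
trxp
iucw
qhfhm
estnu
npv
rsub
pdxu
zplil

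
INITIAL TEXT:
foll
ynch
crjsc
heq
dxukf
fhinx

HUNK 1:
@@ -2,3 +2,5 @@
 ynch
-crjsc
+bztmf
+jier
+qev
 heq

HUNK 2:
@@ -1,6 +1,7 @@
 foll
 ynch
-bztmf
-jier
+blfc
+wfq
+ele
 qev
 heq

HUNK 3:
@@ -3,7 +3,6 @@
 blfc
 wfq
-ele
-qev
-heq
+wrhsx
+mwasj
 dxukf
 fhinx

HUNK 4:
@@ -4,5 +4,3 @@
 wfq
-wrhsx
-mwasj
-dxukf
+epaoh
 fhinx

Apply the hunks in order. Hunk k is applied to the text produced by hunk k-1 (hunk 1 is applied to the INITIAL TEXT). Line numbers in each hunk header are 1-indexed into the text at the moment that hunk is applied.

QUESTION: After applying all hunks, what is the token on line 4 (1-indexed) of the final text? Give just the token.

Hunk 1: at line 2 remove [crjsc] add [bztmf,jier,qev] -> 8 lines: foll ynch bztmf jier qev heq dxukf fhinx
Hunk 2: at line 1 remove [bztmf,jier] add [blfc,wfq,ele] -> 9 lines: foll ynch blfc wfq ele qev heq dxukf fhinx
Hunk 3: at line 3 remove [ele,qev,heq] add [wrhsx,mwasj] -> 8 lines: foll ynch blfc wfq wrhsx mwasj dxukf fhinx
Hunk 4: at line 4 remove [wrhsx,mwasj,dxukf] add [epaoh] -> 6 lines: foll ynch blfc wfq epaoh fhinx
Final line 4: wfq

Answer: wfq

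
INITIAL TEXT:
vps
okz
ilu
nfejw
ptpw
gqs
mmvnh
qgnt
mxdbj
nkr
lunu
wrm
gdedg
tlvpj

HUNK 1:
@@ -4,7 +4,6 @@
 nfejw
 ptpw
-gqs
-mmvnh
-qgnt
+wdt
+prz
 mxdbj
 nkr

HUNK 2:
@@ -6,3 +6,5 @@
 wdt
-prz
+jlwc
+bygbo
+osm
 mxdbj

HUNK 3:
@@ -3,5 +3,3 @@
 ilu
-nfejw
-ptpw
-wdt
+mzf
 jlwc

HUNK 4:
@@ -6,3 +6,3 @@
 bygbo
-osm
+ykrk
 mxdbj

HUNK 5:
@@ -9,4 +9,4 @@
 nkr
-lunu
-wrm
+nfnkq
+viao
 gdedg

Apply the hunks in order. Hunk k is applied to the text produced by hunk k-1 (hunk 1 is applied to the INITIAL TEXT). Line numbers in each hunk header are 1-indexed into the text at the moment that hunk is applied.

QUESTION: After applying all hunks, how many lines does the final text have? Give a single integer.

Answer: 13

Derivation:
Hunk 1: at line 4 remove [gqs,mmvnh,qgnt] add [wdt,prz] -> 13 lines: vps okz ilu nfejw ptpw wdt prz mxdbj nkr lunu wrm gdedg tlvpj
Hunk 2: at line 6 remove [prz] add [jlwc,bygbo,osm] -> 15 lines: vps okz ilu nfejw ptpw wdt jlwc bygbo osm mxdbj nkr lunu wrm gdedg tlvpj
Hunk 3: at line 3 remove [nfejw,ptpw,wdt] add [mzf] -> 13 lines: vps okz ilu mzf jlwc bygbo osm mxdbj nkr lunu wrm gdedg tlvpj
Hunk 4: at line 6 remove [osm] add [ykrk] -> 13 lines: vps okz ilu mzf jlwc bygbo ykrk mxdbj nkr lunu wrm gdedg tlvpj
Hunk 5: at line 9 remove [lunu,wrm] add [nfnkq,viao] -> 13 lines: vps okz ilu mzf jlwc bygbo ykrk mxdbj nkr nfnkq viao gdedg tlvpj
Final line count: 13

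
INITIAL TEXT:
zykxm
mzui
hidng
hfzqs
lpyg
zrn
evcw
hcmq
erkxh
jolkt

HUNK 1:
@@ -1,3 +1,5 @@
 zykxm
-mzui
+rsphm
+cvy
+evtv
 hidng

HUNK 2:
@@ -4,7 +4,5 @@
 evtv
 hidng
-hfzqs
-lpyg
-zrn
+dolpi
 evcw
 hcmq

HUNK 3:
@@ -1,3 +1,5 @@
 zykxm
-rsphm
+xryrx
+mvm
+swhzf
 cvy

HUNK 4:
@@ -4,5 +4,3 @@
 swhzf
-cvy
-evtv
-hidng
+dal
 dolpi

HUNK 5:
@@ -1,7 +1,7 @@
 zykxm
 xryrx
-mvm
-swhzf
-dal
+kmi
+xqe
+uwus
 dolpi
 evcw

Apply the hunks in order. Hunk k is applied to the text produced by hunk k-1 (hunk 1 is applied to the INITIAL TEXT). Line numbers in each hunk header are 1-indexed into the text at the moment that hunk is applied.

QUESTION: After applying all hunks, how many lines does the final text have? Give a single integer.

Answer: 10

Derivation:
Hunk 1: at line 1 remove [mzui] add [rsphm,cvy,evtv] -> 12 lines: zykxm rsphm cvy evtv hidng hfzqs lpyg zrn evcw hcmq erkxh jolkt
Hunk 2: at line 4 remove [hfzqs,lpyg,zrn] add [dolpi] -> 10 lines: zykxm rsphm cvy evtv hidng dolpi evcw hcmq erkxh jolkt
Hunk 3: at line 1 remove [rsphm] add [xryrx,mvm,swhzf] -> 12 lines: zykxm xryrx mvm swhzf cvy evtv hidng dolpi evcw hcmq erkxh jolkt
Hunk 4: at line 4 remove [cvy,evtv,hidng] add [dal] -> 10 lines: zykxm xryrx mvm swhzf dal dolpi evcw hcmq erkxh jolkt
Hunk 5: at line 1 remove [mvm,swhzf,dal] add [kmi,xqe,uwus] -> 10 lines: zykxm xryrx kmi xqe uwus dolpi evcw hcmq erkxh jolkt
Final line count: 10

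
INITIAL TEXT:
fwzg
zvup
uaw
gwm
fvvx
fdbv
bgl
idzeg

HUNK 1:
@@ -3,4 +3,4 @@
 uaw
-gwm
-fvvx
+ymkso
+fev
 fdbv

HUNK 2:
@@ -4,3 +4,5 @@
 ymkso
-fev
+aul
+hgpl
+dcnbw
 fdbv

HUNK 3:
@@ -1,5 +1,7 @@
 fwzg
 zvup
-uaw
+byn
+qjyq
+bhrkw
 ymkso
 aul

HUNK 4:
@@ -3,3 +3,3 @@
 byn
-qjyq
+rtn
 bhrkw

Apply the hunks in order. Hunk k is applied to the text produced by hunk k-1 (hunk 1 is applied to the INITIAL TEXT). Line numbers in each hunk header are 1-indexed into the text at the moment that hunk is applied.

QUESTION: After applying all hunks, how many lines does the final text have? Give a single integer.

Hunk 1: at line 3 remove [gwm,fvvx] add [ymkso,fev] -> 8 lines: fwzg zvup uaw ymkso fev fdbv bgl idzeg
Hunk 2: at line 4 remove [fev] add [aul,hgpl,dcnbw] -> 10 lines: fwzg zvup uaw ymkso aul hgpl dcnbw fdbv bgl idzeg
Hunk 3: at line 1 remove [uaw] add [byn,qjyq,bhrkw] -> 12 lines: fwzg zvup byn qjyq bhrkw ymkso aul hgpl dcnbw fdbv bgl idzeg
Hunk 4: at line 3 remove [qjyq] add [rtn] -> 12 lines: fwzg zvup byn rtn bhrkw ymkso aul hgpl dcnbw fdbv bgl idzeg
Final line count: 12

Answer: 12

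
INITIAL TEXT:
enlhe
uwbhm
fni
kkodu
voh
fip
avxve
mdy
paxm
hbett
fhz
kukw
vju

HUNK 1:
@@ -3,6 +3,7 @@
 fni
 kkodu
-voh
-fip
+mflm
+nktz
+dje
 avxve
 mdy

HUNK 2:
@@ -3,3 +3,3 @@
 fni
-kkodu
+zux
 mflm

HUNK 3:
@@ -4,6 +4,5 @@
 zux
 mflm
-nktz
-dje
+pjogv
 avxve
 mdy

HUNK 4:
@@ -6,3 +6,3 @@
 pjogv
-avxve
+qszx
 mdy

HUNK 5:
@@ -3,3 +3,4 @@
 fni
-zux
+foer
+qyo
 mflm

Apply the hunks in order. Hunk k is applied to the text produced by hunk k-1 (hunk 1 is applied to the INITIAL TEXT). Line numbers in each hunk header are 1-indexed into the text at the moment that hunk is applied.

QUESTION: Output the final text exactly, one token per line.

Answer: enlhe
uwbhm
fni
foer
qyo
mflm
pjogv
qszx
mdy
paxm
hbett
fhz
kukw
vju

Derivation:
Hunk 1: at line 3 remove [voh,fip] add [mflm,nktz,dje] -> 14 lines: enlhe uwbhm fni kkodu mflm nktz dje avxve mdy paxm hbett fhz kukw vju
Hunk 2: at line 3 remove [kkodu] add [zux] -> 14 lines: enlhe uwbhm fni zux mflm nktz dje avxve mdy paxm hbett fhz kukw vju
Hunk 3: at line 4 remove [nktz,dje] add [pjogv] -> 13 lines: enlhe uwbhm fni zux mflm pjogv avxve mdy paxm hbett fhz kukw vju
Hunk 4: at line 6 remove [avxve] add [qszx] -> 13 lines: enlhe uwbhm fni zux mflm pjogv qszx mdy paxm hbett fhz kukw vju
Hunk 5: at line 3 remove [zux] add [foer,qyo] -> 14 lines: enlhe uwbhm fni foer qyo mflm pjogv qszx mdy paxm hbett fhz kukw vju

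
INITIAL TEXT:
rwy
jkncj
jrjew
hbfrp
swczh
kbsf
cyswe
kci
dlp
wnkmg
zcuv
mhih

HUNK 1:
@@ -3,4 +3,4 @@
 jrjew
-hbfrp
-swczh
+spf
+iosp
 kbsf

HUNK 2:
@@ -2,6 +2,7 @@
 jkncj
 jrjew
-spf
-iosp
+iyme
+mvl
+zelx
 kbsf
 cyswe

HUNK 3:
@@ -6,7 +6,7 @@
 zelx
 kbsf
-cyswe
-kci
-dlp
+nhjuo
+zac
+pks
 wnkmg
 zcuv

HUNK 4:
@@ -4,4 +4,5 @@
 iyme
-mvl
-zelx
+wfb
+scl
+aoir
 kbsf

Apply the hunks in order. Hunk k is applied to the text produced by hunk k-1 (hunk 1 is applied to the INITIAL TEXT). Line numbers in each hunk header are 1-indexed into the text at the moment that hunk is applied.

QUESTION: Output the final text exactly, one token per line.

Answer: rwy
jkncj
jrjew
iyme
wfb
scl
aoir
kbsf
nhjuo
zac
pks
wnkmg
zcuv
mhih

Derivation:
Hunk 1: at line 3 remove [hbfrp,swczh] add [spf,iosp] -> 12 lines: rwy jkncj jrjew spf iosp kbsf cyswe kci dlp wnkmg zcuv mhih
Hunk 2: at line 2 remove [spf,iosp] add [iyme,mvl,zelx] -> 13 lines: rwy jkncj jrjew iyme mvl zelx kbsf cyswe kci dlp wnkmg zcuv mhih
Hunk 3: at line 6 remove [cyswe,kci,dlp] add [nhjuo,zac,pks] -> 13 lines: rwy jkncj jrjew iyme mvl zelx kbsf nhjuo zac pks wnkmg zcuv mhih
Hunk 4: at line 4 remove [mvl,zelx] add [wfb,scl,aoir] -> 14 lines: rwy jkncj jrjew iyme wfb scl aoir kbsf nhjuo zac pks wnkmg zcuv mhih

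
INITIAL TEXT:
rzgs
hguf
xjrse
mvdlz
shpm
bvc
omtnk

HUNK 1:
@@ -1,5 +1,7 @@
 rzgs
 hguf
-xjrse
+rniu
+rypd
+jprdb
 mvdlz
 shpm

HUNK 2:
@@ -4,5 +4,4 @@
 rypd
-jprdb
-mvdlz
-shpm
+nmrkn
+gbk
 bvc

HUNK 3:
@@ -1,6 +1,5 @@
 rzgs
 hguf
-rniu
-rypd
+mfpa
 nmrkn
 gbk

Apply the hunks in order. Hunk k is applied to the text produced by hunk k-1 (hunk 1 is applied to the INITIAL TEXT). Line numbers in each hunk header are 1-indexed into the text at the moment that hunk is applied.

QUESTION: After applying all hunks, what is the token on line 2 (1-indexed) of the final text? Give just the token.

Hunk 1: at line 1 remove [xjrse] add [rniu,rypd,jprdb] -> 9 lines: rzgs hguf rniu rypd jprdb mvdlz shpm bvc omtnk
Hunk 2: at line 4 remove [jprdb,mvdlz,shpm] add [nmrkn,gbk] -> 8 lines: rzgs hguf rniu rypd nmrkn gbk bvc omtnk
Hunk 3: at line 1 remove [rniu,rypd] add [mfpa] -> 7 lines: rzgs hguf mfpa nmrkn gbk bvc omtnk
Final line 2: hguf

Answer: hguf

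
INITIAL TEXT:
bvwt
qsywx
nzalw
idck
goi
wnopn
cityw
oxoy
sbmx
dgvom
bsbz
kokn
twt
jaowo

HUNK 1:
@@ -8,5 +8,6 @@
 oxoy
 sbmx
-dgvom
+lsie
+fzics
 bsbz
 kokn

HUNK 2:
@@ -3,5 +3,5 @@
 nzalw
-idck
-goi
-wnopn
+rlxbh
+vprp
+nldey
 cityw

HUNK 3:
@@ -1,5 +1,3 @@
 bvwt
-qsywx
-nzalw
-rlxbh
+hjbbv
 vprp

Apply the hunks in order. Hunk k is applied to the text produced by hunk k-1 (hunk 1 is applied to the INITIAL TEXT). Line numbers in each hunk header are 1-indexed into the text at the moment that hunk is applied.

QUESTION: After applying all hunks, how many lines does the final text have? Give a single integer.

Hunk 1: at line 8 remove [dgvom] add [lsie,fzics] -> 15 lines: bvwt qsywx nzalw idck goi wnopn cityw oxoy sbmx lsie fzics bsbz kokn twt jaowo
Hunk 2: at line 3 remove [idck,goi,wnopn] add [rlxbh,vprp,nldey] -> 15 lines: bvwt qsywx nzalw rlxbh vprp nldey cityw oxoy sbmx lsie fzics bsbz kokn twt jaowo
Hunk 3: at line 1 remove [qsywx,nzalw,rlxbh] add [hjbbv] -> 13 lines: bvwt hjbbv vprp nldey cityw oxoy sbmx lsie fzics bsbz kokn twt jaowo
Final line count: 13

Answer: 13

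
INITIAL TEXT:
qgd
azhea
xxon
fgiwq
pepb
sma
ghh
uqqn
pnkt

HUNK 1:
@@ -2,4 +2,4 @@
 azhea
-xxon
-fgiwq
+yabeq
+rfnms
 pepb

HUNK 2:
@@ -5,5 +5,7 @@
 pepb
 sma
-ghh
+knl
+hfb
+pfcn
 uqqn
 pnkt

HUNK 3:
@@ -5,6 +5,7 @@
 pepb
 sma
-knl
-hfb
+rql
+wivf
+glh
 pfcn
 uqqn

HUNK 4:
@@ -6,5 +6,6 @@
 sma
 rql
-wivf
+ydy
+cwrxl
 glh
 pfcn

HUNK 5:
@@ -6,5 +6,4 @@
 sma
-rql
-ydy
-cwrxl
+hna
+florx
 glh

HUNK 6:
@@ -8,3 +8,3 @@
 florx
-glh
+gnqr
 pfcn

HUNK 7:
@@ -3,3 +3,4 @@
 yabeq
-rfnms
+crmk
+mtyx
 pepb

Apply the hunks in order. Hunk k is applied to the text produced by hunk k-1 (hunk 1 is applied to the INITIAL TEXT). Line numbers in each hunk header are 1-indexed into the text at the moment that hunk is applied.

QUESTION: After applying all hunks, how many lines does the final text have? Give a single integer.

Answer: 13

Derivation:
Hunk 1: at line 2 remove [xxon,fgiwq] add [yabeq,rfnms] -> 9 lines: qgd azhea yabeq rfnms pepb sma ghh uqqn pnkt
Hunk 2: at line 5 remove [ghh] add [knl,hfb,pfcn] -> 11 lines: qgd azhea yabeq rfnms pepb sma knl hfb pfcn uqqn pnkt
Hunk 3: at line 5 remove [knl,hfb] add [rql,wivf,glh] -> 12 lines: qgd azhea yabeq rfnms pepb sma rql wivf glh pfcn uqqn pnkt
Hunk 4: at line 6 remove [wivf] add [ydy,cwrxl] -> 13 lines: qgd azhea yabeq rfnms pepb sma rql ydy cwrxl glh pfcn uqqn pnkt
Hunk 5: at line 6 remove [rql,ydy,cwrxl] add [hna,florx] -> 12 lines: qgd azhea yabeq rfnms pepb sma hna florx glh pfcn uqqn pnkt
Hunk 6: at line 8 remove [glh] add [gnqr] -> 12 lines: qgd azhea yabeq rfnms pepb sma hna florx gnqr pfcn uqqn pnkt
Hunk 7: at line 3 remove [rfnms] add [crmk,mtyx] -> 13 lines: qgd azhea yabeq crmk mtyx pepb sma hna florx gnqr pfcn uqqn pnkt
Final line count: 13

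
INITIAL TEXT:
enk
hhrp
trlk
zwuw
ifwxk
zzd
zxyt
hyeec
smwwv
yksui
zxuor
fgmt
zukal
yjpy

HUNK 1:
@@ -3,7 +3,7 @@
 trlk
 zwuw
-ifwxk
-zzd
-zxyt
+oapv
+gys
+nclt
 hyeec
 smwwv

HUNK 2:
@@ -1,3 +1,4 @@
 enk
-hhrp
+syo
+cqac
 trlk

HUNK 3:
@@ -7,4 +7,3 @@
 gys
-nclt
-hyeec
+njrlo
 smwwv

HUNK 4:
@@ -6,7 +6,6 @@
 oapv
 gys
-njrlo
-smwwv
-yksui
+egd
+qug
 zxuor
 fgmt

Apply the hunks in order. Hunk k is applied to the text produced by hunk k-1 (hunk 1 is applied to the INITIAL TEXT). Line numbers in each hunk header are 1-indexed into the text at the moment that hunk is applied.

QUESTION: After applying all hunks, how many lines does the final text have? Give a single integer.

Answer: 13

Derivation:
Hunk 1: at line 3 remove [ifwxk,zzd,zxyt] add [oapv,gys,nclt] -> 14 lines: enk hhrp trlk zwuw oapv gys nclt hyeec smwwv yksui zxuor fgmt zukal yjpy
Hunk 2: at line 1 remove [hhrp] add [syo,cqac] -> 15 lines: enk syo cqac trlk zwuw oapv gys nclt hyeec smwwv yksui zxuor fgmt zukal yjpy
Hunk 3: at line 7 remove [nclt,hyeec] add [njrlo] -> 14 lines: enk syo cqac trlk zwuw oapv gys njrlo smwwv yksui zxuor fgmt zukal yjpy
Hunk 4: at line 6 remove [njrlo,smwwv,yksui] add [egd,qug] -> 13 lines: enk syo cqac trlk zwuw oapv gys egd qug zxuor fgmt zukal yjpy
Final line count: 13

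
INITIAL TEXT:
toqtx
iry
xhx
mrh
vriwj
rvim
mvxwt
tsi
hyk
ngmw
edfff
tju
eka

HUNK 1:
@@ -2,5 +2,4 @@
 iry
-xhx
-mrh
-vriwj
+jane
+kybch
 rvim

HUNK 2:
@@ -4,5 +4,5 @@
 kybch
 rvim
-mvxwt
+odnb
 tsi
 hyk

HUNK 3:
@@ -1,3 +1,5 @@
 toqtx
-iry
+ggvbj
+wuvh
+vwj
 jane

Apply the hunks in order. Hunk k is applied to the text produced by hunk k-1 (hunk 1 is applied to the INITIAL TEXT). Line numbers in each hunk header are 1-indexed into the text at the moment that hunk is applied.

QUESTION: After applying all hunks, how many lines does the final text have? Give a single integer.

Hunk 1: at line 2 remove [xhx,mrh,vriwj] add [jane,kybch] -> 12 lines: toqtx iry jane kybch rvim mvxwt tsi hyk ngmw edfff tju eka
Hunk 2: at line 4 remove [mvxwt] add [odnb] -> 12 lines: toqtx iry jane kybch rvim odnb tsi hyk ngmw edfff tju eka
Hunk 3: at line 1 remove [iry] add [ggvbj,wuvh,vwj] -> 14 lines: toqtx ggvbj wuvh vwj jane kybch rvim odnb tsi hyk ngmw edfff tju eka
Final line count: 14

Answer: 14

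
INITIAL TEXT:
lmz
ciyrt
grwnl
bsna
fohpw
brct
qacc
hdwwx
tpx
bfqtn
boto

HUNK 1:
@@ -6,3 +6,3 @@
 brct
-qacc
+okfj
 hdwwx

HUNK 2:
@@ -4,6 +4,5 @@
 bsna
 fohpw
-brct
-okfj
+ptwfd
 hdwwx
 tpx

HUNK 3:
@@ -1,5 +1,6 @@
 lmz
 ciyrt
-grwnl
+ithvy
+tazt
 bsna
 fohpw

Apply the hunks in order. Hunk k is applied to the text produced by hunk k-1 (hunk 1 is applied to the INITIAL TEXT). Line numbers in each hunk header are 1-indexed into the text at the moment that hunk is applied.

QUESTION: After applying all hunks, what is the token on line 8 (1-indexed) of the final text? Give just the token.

Hunk 1: at line 6 remove [qacc] add [okfj] -> 11 lines: lmz ciyrt grwnl bsna fohpw brct okfj hdwwx tpx bfqtn boto
Hunk 2: at line 4 remove [brct,okfj] add [ptwfd] -> 10 lines: lmz ciyrt grwnl bsna fohpw ptwfd hdwwx tpx bfqtn boto
Hunk 3: at line 1 remove [grwnl] add [ithvy,tazt] -> 11 lines: lmz ciyrt ithvy tazt bsna fohpw ptwfd hdwwx tpx bfqtn boto
Final line 8: hdwwx

Answer: hdwwx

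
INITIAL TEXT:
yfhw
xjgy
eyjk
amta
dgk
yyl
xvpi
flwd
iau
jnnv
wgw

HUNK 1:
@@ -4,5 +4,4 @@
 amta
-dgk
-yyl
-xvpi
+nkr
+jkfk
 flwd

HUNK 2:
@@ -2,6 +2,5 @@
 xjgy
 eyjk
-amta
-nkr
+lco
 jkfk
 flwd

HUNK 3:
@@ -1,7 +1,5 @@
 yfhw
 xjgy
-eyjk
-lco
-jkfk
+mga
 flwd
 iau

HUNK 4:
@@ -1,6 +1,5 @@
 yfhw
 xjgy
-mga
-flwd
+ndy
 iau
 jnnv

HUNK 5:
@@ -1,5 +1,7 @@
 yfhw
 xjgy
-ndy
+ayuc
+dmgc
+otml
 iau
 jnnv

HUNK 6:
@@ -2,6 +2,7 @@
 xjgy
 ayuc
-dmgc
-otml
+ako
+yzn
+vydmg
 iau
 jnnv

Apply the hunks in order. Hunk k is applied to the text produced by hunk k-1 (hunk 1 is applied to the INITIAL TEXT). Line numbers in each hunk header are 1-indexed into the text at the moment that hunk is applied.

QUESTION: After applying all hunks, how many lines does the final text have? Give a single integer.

Hunk 1: at line 4 remove [dgk,yyl,xvpi] add [nkr,jkfk] -> 10 lines: yfhw xjgy eyjk amta nkr jkfk flwd iau jnnv wgw
Hunk 2: at line 2 remove [amta,nkr] add [lco] -> 9 lines: yfhw xjgy eyjk lco jkfk flwd iau jnnv wgw
Hunk 3: at line 1 remove [eyjk,lco,jkfk] add [mga] -> 7 lines: yfhw xjgy mga flwd iau jnnv wgw
Hunk 4: at line 1 remove [mga,flwd] add [ndy] -> 6 lines: yfhw xjgy ndy iau jnnv wgw
Hunk 5: at line 1 remove [ndy] add [ayuc,dmgc,otml] -> 8 lines: yfhw xjgy ayuc dmgc otml iau jnnv wgw
Hunk 6: at line 2 remove [dmgc,otml] add [ako,yzn,vydmg] -> 9 lines: yfhw xjgy ayuc ako yzn vydmg iau jnnv wgw
Final line count: 9

Answer: 9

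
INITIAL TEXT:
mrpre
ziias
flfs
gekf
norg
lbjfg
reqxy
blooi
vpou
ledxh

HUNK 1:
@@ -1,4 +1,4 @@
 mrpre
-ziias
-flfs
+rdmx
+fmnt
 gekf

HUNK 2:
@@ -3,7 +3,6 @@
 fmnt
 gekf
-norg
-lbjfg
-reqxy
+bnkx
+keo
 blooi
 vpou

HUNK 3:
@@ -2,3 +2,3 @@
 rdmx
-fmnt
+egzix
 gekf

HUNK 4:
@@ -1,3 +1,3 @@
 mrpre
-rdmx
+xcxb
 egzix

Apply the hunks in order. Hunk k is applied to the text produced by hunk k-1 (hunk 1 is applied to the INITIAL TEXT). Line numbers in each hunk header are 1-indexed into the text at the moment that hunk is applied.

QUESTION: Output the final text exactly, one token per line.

Answer: mrpre
xcxb
egzix
gekf
bnkx
keo
blooi
vpou
ledxh

Derivation:
Hunk 1: at line 1 remove [ziias,flfs] add [rdmx,fmnt] -> 10 lines: mrpre rdmx fmnt gekf norg lbjfg reqxy blooi vpou ledxh
Hunk 2: at line 3 remove [norg,lbjfg,reqxy] add [bnkx,keo] -> 9 lines: mrpre rdmx fmnt gekf bnkx keo blooi vpou ledxh
Hunk 3: at line 2 remove [fmnt] add [egzix] -> 9 lines: mrpre rdmx egzix gekf bnkx keo blooi vpou ledxh
Hunk 4: at line 1 remove [rdmx] add [xcxb] -> 9 lines: mrpre xcxb egzix gekf bnkx keo blooi vpou ledxh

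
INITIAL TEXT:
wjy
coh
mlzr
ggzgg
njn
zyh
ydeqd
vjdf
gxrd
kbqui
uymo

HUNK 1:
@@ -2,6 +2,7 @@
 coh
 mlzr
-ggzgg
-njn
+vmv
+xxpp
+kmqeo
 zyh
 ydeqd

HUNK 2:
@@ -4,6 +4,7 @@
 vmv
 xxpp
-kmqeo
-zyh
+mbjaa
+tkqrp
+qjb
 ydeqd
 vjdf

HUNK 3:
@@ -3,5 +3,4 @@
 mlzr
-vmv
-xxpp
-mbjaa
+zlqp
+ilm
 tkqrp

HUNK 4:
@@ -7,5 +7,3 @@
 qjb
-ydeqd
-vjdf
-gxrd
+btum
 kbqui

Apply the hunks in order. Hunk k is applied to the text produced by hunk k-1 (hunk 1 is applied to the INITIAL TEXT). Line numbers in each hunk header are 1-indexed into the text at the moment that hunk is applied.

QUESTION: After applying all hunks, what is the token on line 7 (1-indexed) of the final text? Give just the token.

Hunk 1: at line 2 remove [ggzgg,njn] add [vmv,xxpp,kmqeo] -> 12 lines: wjy coh mlzr vmv xxpp kmqeo zyh ydeqd vjdf gxrd kbqui uymo
Hunk 2: at line 4 remove [kmqeo,zyh] add [mbjaa,tkqrp,qjb] -> 13 lines: wjy coh mlzr vmv xxpp mbjaa tkqrp qjb ydeqd vjdf gxrd kbqui uymo
Hunk 3: at line 3 remove [vmv,xxpp,mbjaa] add [zlqp,ilm] -> 12 lines: wjy coh mlzr zlqp ilm tkqrp qjb ydeqd vjdf gxrd kbqui uymo
Hunk 4: at line 7 remove [ydeqd,vjdf,gxrd] add [btum] -> 10 lines: wjy coh mlzr zlqp ilm tkqrp qjb btum kbqui uymo
Final line 7: qjb

Answer: qjb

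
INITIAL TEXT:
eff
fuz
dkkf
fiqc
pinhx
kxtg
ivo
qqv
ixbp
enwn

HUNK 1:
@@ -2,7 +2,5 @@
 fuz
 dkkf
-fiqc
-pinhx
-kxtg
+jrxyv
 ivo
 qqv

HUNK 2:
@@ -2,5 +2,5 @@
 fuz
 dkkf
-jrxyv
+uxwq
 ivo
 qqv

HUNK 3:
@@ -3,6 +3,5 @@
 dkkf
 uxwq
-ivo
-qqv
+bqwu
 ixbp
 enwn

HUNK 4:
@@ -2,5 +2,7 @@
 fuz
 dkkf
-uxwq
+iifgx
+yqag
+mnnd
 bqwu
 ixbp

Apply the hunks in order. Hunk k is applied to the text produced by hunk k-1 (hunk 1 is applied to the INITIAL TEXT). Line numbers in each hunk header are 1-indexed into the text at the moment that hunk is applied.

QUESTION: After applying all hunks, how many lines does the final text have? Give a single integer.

Hunk 1: at line 2 remove [fiqc,pinhx,kxtg] add [jrxyv] -> 8 lines: eff fuz dkkf jrxyv ivo qqv ixbp enwn
Hunk 2: at line 2 remove [jrxyv] add [uxwq] -> 8 lines: eff fuz dkkf uxwq ivo qqv ixbp enwn
Hunk 3: at line 3 remove [ivo,qqv] add [bqwu] -> 7 lines: eff fuz dkkf uxwq bqwu ixbp enwn
Hunk 4: at line 2 remove [uxwq] add [iifgx,yqag,mnnd] -> 9 lines: eff fuz dkkf iifgx yqag mnnd bqwu ixbp enwn
Final line count: 9

Answer: 9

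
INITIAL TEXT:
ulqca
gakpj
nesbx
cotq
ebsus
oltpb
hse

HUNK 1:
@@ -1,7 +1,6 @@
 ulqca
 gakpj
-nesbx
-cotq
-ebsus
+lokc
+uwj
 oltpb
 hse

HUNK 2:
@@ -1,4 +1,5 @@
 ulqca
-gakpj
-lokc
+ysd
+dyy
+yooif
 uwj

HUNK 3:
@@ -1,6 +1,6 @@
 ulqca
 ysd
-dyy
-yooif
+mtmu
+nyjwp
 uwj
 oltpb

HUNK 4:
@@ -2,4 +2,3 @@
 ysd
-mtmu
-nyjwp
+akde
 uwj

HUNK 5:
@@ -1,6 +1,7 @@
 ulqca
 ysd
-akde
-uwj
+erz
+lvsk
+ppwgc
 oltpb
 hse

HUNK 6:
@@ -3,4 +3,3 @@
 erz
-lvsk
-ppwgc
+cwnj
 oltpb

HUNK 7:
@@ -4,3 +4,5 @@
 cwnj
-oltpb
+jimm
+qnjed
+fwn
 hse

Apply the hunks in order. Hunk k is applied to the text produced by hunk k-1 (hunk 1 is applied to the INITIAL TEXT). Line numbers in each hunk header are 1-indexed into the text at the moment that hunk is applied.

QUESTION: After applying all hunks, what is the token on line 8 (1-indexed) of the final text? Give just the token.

Hunk 1: at line 1 remove [nesbx,cotq,ebsus] add [lokc,uwj] -> 6 lines: ulqca gakpj lokc uwj oltpb hse
Hunk 2: at line 1 remove [gakpj,lokc] add [ysd,dyy,yooif] -> 7 lines: ulqca ysd dyy yooif uwj oltpb hse
Hunk 3: at line 1 remove [dyy,yooif] add [mtmu,nyjwp] -> 7 lines: ulqca ysd mtmu nyjwp uwj oltpb hse
Hunk 4: at line 2 remove [mtmu,nyjwp] add [akde] -> 6 lines: ulqca ysd akde uwj oltpb hse
Hunk 5: at line 1 remove [akde,uwj] add [erz,lvsk,ppwgc] -> 7 lines: ulqca ysd erz lvsk ppwgc oltpb hse
Hunk 6: at line 3 remove [lvsk,ppwgc] add [cwnj] -> 6 lines: ulqca ysd erz cwnj oltpb hse
Hunk 7: at line 4 remove [oltpb] add [jimm,qnjed,fwn] -> 8 lines: ulqca ysd erz cwnj jimm qnjed fwn hse
Final line 8: hse

Answer: hse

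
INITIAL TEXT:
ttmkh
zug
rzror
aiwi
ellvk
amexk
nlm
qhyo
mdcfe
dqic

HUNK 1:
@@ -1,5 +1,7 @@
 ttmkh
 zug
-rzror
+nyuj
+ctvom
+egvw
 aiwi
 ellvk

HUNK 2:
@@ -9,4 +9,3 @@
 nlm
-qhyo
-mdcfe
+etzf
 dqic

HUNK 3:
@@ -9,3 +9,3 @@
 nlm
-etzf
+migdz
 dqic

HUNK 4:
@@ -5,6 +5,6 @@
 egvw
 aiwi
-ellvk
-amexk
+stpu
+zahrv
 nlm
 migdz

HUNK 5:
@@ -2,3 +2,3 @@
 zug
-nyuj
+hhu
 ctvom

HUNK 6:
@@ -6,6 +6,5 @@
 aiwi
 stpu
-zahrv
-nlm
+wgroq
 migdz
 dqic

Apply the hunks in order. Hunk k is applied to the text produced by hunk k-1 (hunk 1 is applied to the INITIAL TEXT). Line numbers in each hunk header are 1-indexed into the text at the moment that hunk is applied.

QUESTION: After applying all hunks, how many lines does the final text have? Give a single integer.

Hunk 1: at line 1 remove [rzror] add [nyuj,ctvom,egvw] -> 12 lines: ttmkh zug nyuj ctvom egvw aiwi ellvk amexk nlm qhyo mdcfe dqic
Hunk 2: at line 9 remove [qhyo,mdcfe] add [etzf] -> 11 lines: ttmkh zug nyuj ctvom egvw aiwi ellvk amexk nlm etzf dqic
Hunk 3: at line 9 remove [etzf] add [migdz] -> 11 lines: ttmkh zug nyuj ctvom egvw aiwi ellvk amexk nlm migdz dqic
Hunk 4: at line 5 remove [ellvk,amexk] add [stpu,zahrv] -> 11 lines: ttmkh zug nyuj ctvom egvw aiwi stpu zahrv nlm migdz dqic
Hunk 5: at line 2 remove [nyuj] add [hhu] -> 11 lines: ttmkh zug hhu ctvom egvw aiwi stpu zahrv nlm migdz dqic
Hunk 6: at line 6 remove [zahrv,nlm] add [wgroq] -> 10 lines: ttmkh zug hhu ctvom egvw aiwi stpu wgroq migdz dqic
Final line count: 10

Answer: 10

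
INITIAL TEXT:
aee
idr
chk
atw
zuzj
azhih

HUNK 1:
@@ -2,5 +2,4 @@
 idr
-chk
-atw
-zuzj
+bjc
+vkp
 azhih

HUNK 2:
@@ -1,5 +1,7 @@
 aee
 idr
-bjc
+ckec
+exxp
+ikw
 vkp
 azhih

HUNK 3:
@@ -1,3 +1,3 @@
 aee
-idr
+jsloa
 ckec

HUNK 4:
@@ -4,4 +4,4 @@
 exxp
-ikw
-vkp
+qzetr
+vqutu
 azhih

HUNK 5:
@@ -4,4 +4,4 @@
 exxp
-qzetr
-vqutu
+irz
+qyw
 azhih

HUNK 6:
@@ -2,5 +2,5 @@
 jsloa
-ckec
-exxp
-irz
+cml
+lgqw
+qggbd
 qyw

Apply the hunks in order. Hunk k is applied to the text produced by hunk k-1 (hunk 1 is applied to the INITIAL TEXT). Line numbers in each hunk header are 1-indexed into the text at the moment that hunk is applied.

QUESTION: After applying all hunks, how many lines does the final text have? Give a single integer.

Hunk 1: at line 2 remove [chk,atw,zuzj] add [bjc,vkp] -> 5 lines: aee idr bjc vkp azhih
Hunk 2: at line 1 remove [bjc] add [ckec,exxp,ikw] -> 7 lines: aee idr ckec exxp ikw vkp azhih
Hunk 3: at line 1 remove [idr] add [jsloa] -> 7 lines: aee jsloa ckec exxp ikw vkp azhih
Hunk 4: at line 4 remove [ikw,vkp] add [qzetr,vqutu] -> 7 lines: aee jsloa ckec exxp qzetr vqutu azhih
Hunk 5: at line 4 remove [qzetr,vqutu] add [irz,qyw] -> 7 lines: aee jsloa ckec exxp irz qyw azhih
Hunk 6: at line 2 remove [ckec,exxp,irz] add [cml,lgqw,qggbd] -> 7 lines: aee jsloa cml lgqw qggbd qyw azhih
Final line count: 7

Answer: 7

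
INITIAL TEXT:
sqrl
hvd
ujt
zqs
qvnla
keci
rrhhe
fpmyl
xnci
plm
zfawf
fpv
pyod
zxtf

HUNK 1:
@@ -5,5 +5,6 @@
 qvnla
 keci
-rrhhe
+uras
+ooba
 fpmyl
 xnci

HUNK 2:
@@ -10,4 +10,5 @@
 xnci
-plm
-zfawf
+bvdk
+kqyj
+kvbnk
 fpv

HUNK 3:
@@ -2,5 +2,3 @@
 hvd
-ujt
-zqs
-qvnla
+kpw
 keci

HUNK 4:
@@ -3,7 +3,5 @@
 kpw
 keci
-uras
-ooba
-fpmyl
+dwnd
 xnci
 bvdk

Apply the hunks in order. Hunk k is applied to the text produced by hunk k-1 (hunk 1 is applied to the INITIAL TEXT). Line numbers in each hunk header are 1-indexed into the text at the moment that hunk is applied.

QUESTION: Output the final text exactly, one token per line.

Answer: sqrl
hvd
kpw
keci
dwnd
xnci
bvdk
kqyj
kvbnk
fpv
pyod
zxtf

Derivation:
Hunk 1: at line 5 remove [rrhhe] add [uras,ooba] -> 15 lines: sqrl hvd ujt zqs qvnla keci uras ooba fpmyl xnci plm zfawf fpv pyod zxtf
Hunk 2: at line 10 remove [plm,zfawf] add [bvdk,kqyj,kvbnk] -> 16 lines: sqrl hvd ujt zqs qvnla keci uras ooba fpmyl xnci bvdk kqyj kvbnk fpv pyod zxtf
Hunk 3: at line 2 remove [ujt,zqs,qvnla] add [kpw] -> 14 lines: sqrl hvd kpw keci uras ooba fpmyl xnci bvdk kqyj kvbnk fpv pyod zxtf
Hunk 4: at line 3 remove [uras,ooba,fpmyl] add [dwnd] -> 12 lines: sqrl hvd kpw keci dwnd xnci bvdk kqyj kvbnk fpv pyod zxtf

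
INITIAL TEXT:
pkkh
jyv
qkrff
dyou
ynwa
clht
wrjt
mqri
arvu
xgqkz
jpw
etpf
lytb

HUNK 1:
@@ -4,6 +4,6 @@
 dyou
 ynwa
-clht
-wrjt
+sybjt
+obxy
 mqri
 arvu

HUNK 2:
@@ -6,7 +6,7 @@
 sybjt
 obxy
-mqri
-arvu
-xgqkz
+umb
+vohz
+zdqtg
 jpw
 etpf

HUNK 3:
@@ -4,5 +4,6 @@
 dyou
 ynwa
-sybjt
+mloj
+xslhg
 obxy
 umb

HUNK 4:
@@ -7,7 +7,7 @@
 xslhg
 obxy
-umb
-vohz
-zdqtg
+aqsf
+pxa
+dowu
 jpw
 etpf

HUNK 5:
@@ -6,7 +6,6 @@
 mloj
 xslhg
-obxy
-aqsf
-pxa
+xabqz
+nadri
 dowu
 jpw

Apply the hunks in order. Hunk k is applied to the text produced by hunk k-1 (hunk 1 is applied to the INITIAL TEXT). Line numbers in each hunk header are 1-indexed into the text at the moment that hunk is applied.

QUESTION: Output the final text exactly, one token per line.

Answer: pkkh
jyv
qkrff
dyou
ynwa
mloj
xslhg
xabqz
nadri
dowu
jpw
etpf
lytb

Derivation:
Hunk 1: at line 4 remove [clht,wrjt] add [sybjt,obxy] -> 13 lines: pkkh jyv qkrff dyou ynwa sybjt obxy mqri arvu xgqkz jpw etpf lytb
Hunk 2: at line 6 remove [mqri,arvu,xgqkz] add [umb,vohz,zdqtg] -> 13 lines: pkkh jyv qkrff dyou ynwa sybjt obxy umb vohz zdqtg jpw etpf lytb
Hunk 3: at line 4 remove [sybjt] add [mloj,xslhg] -> 14 lines: pkkh jyv qkrff dyou ynwa mloj xslhg obxy umb vohz zdqtg jpw etpf lytb
Hunk 4: at line 7 remove [umb,vohz,zdqtg] add [aqsf,pxa,dowu] -> 14 lines: pkkh jyv qkrff dyou ynwa mloj xslhg obxy aqsf pxa dowu jpw etpf lytb
Hunk 5: at line 6 remove [obxy,aqsf,pxa] add [xabqz,nadri] -> 13 lines: pkkh jyv qkrff dyou ynwa mloj xslhg xabqz nadri dowu jpw etpf lytb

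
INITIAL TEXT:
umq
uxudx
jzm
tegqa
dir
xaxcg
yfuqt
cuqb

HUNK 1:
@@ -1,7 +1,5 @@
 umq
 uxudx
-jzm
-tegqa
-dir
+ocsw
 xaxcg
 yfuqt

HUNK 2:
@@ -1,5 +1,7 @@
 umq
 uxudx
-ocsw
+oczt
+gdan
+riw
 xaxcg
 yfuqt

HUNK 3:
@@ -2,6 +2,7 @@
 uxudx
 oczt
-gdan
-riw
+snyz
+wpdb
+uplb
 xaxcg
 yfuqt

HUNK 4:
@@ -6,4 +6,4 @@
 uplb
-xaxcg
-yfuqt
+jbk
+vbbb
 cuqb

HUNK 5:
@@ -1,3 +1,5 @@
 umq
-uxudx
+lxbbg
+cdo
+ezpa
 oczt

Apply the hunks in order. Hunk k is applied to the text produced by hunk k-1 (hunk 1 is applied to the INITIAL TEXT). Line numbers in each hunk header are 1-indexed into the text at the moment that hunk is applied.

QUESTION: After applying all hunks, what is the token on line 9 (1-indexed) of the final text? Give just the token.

Hunk 1: at line 1 remove [jzm,tegqa,dir] add [ocsw] -> 6 lines: umq uxudx ocsw xaxcg yfuqt cuqb
Hunk 2: at line 1 remove [ocsw] add [oczt,gdan,riw] -> 8 lines: umq uxudx oczt gdan riw xaxcg yfuqt cuqb
Hunk 3: at line 2 remove [gdan,riw] add [snyz,wpdb,uplb] -> 9 lines: umq uxudx oczt snyz wpdb uplb xaxcg yfuqt cuqb
Hunk 4: at line 6 remove [xaxcg,yfuqt] add [jbk,vbbb] -> 9 lines: umq uxudx oczt snyz wpdb uplb jbk vbbb cuqb
Hunk 5: at line 1 remove [uxudx] add [lxbbg,cdo,ezpa] -> 11 lines: umq lxbbg cdo ezpa oczt snyz wpdb uplb jbk vbbb cuqb
Final line 9: jbk

Answer: jbk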